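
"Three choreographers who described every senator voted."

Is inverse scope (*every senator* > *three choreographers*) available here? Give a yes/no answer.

*every senator* sits inside the relative clause *who described every senator*.
Quantifiers inside a relative clause are trapped there; the RC boundary blocks QR.
*every senator* is confined to the island and cannot take scope over *three choreographers*.

No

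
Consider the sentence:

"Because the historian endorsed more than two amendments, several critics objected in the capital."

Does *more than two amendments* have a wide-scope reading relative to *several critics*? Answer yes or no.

No

*more than two amendments* occurs within the adjunct clause *because the historian endorsed more than two amendments*.
Since the clause is an adjunct (not a complement), the Adjunct Condition blocks QR across its edge.
So the wide-scope reading for *more than two amendments* is blocked.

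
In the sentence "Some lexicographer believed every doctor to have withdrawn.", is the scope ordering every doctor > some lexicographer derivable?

Yes

*every doctor* is an ECM subject; ECM complements are not islands, and the embedded quantifier may take matrix scope.
Since no island is crossed, the inverse ordering is licensed alongside surface scope.
The sentence is scopally ambiguous between *some lexicographer* > *every doctor* and *every doctor* > *some lexicographer*.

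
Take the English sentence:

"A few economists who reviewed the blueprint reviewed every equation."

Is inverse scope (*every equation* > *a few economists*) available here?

Although the sentence contains a relative clause (*who reviewed the blueprint*), *every equation* is outside it, in the matrix VP.
Nothing blocks QR of the lower DP to a position above the higher one, so inverse scope is available.

Yes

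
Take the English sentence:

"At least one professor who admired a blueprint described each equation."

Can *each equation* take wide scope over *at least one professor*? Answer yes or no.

Although the sentence contains a relative clause (*who admired a blueprint*), *each equation* is outside it, in the matrix VP.
Ordinary QR to a clause-peripheral position gives the wide-scope LF for the lower DP.
So *each equation* > *at least one professor* is among the available readings.

Yes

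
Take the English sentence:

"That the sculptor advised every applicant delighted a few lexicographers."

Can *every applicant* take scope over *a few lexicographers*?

No

Structurally, *every applicant* is inside the sentential subject *that the sculptor advised every applicant*.
Subjects — clausal subjects included — are islands for extraction, and QR is no exception.
So *every applicant* cannot raise to a position above *a few lexicographers*.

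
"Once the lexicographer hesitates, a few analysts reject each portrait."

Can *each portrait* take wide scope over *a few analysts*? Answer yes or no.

Yes

Although there is an adjunct clause, *each portrait* is in the main clause, not inside the adjunct.
Ordinary QR to a clause-peripheral position gives the wide-scope LF for the lower DP.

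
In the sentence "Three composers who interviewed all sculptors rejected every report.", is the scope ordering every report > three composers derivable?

Yes

The RC *who interviewed all sculptors* is an island, but *every report* is not inside it — it is the matrix object, a clausemate of *three composers*.
QR within a single clause is free, so the lower quantifier may take scope over the higher one.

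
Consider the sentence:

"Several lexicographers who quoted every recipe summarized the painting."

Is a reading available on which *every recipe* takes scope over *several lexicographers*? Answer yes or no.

No

*every recipe* is embedded in the relative clause *who quoted every recipe*.
A relative clause is a scope island — quantifier raising cannot cross its boundary.
The inverse ordering *every recipe* > *several lexicographers* is therefore underivable.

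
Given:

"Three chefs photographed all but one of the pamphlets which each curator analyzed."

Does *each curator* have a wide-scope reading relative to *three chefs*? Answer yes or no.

No

*each curator* occurs within the relative clause *which each curator analyzed* modifying *all but one of the pamphlets*.
QR out of a relative clause is ruled out by the relative-clause island constraint.
*each curator* > *three chefs* would require crossing that boundary, which is illicit.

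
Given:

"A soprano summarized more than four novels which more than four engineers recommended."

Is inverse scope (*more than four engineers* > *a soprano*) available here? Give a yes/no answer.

No

*more than four engineers* occurs within the relative clause *which more than four engineers recommended* modifying *more than four novels*.
Relative clauses are scope islands: a quantifier cannot QR out of a relative clause to take scope in the matrix clause.
So the wide-scope reading for *more than four engineers* is blocked.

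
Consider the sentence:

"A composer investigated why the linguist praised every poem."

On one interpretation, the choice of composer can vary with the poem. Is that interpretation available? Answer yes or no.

No

The paraphrase describes the scope ordering *every poem* > *a composer*.
*every poem* is embedded in the embedded question *why the linguist praised every poem*.
An indirect question is a wh-island; the filled [Spec,CP] blocks QR across the CP edge.
Hence only narrow scope for *every poem* (under *a composer*) survives.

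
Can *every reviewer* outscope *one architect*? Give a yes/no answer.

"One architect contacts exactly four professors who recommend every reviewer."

No

*every reviewer* sits inside the relative clause *who recommend every reviewer* modifying *exactly four professors*.
Relative clauses block scope extraction: QR cannot target a position outside the modified NP.
So the wide-scope reading for *every reviewer* is blocked.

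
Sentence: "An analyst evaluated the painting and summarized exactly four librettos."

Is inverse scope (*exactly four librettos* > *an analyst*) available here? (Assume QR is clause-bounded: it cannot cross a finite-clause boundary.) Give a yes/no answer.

The DP *exactly four librettos* is contained in one conjunct of the coordinate structure (*summarized exactly four librettos*).
Coordinate structures are islands for non-across-the-board movement, QR included.
So *exactly four librettos* cannot raise to a position above *an analyst*.

No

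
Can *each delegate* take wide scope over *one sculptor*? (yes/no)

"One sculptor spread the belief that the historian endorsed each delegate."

*each delegate* occurs within the complex NP *the belief that the historian endorsed each delegate*.
Noun-complement clauses are scope islands (the Complex NP Constraint): a quantifier inside one cannot scope into the matrix.
Hence only narrow scope for *each delegate* (under *one sculptor*) survives.
(Only the surface reading survives: one fixed sculptor with respect to all the relevant delegates.)

No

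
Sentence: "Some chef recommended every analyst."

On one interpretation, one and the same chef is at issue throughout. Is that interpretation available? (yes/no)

Yes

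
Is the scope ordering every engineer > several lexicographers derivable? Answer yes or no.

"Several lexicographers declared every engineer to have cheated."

Yes

This is an ECM construction: *every engineer* is the infinitival subject, Case-marked by the matrix verb, and the infinitive is transparent for QR.
Nothing blocks QR of the lower DP to a position above the higher one, so inverse scope is available.
Both orderings are possible: *several lexicographers* > *every engineer* and *every engineer* > *several lexicographers*.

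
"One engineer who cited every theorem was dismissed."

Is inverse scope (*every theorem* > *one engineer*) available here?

*every theorem* is embedded in the relative clause *who cited every theorem*.
Relative clauses are scope islands: a quantifier cannot QR out of a relative clause to take scope in the matrix clause.
So *every theorem* cannot raise to a position above *one engineer*.

No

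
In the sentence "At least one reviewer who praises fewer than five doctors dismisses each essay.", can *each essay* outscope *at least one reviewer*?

*each essay* sits in the matrix clause, not in the relative clause on *at least one reviewer*.
Ordinary QR to a clause-peripheral position gives the wide-scope LF for the lower DP.

Yes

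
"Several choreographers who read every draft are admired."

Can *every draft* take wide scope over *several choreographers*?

No

The DP *every draft* is contained in the relative clause *who read every draft*.
The relative clause forms an island for QR, so the quantifier is confined to the head noun's restrictor.
So *every draft* cannot raise high enough to outscope *several choreographers*; only the surface ordering *several choreographers* > *every draft* is available.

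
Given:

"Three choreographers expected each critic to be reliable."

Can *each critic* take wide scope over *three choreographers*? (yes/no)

The ECM infinitive is scope-transparent — *each critic* is free to raise above *three choreographers*.
Nothing blocks QR of the lower DP to a position above the higher one, so inverse scope is available.

Yes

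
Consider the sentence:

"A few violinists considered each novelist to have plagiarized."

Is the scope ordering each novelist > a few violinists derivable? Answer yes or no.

Yes

This is an ECM construction: *each novelist* is the infinitival subject, Case-marked by the matrix verb, and the infinitive is transparent for QR.
Since no island is crossed, the inverse ordering is licensed alongside surface scope.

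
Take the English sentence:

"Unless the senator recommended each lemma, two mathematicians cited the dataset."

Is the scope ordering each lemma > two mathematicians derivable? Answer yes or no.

No

The DP *each lemma* is contained in the adjunct clause *unless the senator recommended each lemma*.
Adverbial clauses are not L-marked, so they are barriers for QR — the quantifier cannot escape the adjunct.
The ordering *each lemma* > *two mathematicians* is therefore underivable.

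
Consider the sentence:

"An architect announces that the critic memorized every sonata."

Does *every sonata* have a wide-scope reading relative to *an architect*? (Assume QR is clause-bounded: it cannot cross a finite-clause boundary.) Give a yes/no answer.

*every sonata* is embedded in the finite complement clause *that the critic memorized every sonata*.
QR is clause-bounded, so the finite complement is a scope island for the embedded quantifier.
So *every sonata* cannot raise high enough to outscope *an architect*; only the surface ordering *an architect* > *every sonata* is available.

No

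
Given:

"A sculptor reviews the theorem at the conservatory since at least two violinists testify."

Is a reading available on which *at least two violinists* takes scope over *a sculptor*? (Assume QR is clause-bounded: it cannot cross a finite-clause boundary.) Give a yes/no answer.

Structurally, *at least two violinists* is inside the adjunct clause *since at least two violinists testify*.
Since the clause is an adjunct (not a complement), the Adjunct Condition blocks QR across its edge.
The inverse ordering *at least two violinists* > *a sculptor* is therefore underivable.
(Only the surface reading survives: one fixed sculptor with respect to all the relevant violinists.)

No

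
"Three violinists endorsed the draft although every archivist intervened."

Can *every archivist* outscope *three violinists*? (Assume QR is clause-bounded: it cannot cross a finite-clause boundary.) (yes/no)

No

*every archivist* sits inside the adjunct clause *although every archivist intervened*.
Adverbial clauses are not L-marked, so they are barriers for QR — the quantifier cannot escape the adjunct.
The inverse ordering *every archivist* > *three violinists* is therefore underivable.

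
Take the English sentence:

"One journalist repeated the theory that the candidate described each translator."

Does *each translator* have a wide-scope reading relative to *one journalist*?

No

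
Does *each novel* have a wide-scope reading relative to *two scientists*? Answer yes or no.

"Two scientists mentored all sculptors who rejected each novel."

No

Structurally, *each novel* is inside the relative clause *who rejected each novel* modifying *all sculptors*.
Relative clauses block scope extraction: QR cannot target a position outside the modified NP.
Hence only narrow scope for *each novel* (under *two scientists*) survives.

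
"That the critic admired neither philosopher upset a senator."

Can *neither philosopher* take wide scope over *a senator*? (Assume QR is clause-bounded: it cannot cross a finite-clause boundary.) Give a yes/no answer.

*neither philosopher* is embedded in the sentential subject *that the critic admired neither philosopher*.
Sentential subjects are islands: a quantifier inside the subject clause cannot raise over the matrix predicate.
There is no licit LF on which *neither philosopher* c-commands *a senator*.

No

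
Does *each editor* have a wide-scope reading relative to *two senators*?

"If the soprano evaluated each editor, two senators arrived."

No

*each editor* sits inside the adjunct clause *if the soprano evaluated each editor*.
Adjuncts are opaque for quantifier raising; a quantifier in an adjunct stays inside it.
There is no licit LF on which *each editor* c-commands *two senators*.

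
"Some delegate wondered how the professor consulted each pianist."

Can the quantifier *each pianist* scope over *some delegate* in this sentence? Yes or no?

Structurally, *each pianist* is inside the embedded question *how the professor consulted each pianist*.
The wh-island constraint blocks QR out of an embedded interrogative.
Hence only narrow scope for *each pianist* (under *some delegate*) survives.
(Only the surface reading survives: one fixed delegate with respect to all the relevant pianists.)

No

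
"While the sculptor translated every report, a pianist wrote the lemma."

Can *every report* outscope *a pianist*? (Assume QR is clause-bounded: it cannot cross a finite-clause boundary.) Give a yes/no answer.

No

*every report* is embedded in the adjunct clause *while the sculptor translated every report*.
Adverbial clauses are not L-marked, so they are barriers for QR — the quantifier cannot escape the adjunct.
There is no licit LF on which *every report* c-commands *a pianist*.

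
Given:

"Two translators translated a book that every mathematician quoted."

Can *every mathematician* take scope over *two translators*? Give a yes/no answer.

The target quantifier *every mathematician* is part of the relative clause *that every mathematician quoted* modifying *a book*.
The relative clause forms an island for QR, so the quantifier is confined to the head noun's restrictor.
*every mathematician* is confined to the island and cannot take scope over *two translators*.

No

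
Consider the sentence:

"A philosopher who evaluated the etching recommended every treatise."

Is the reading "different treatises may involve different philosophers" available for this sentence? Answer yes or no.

This is the *every treatise* > *a philosopher* reading.
Although the sentence contains a relative clause (*who evaluated the etching*), *every treatise* is outside it, in the matrix VP.
No island intervenes, so both surface and inverse scope are derivable.

Yes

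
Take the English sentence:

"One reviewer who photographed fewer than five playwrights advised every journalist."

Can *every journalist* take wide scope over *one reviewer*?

Yes

The RC *who photographed fewer than five playwrights* is an island, but *every journalist* is not inside it — it is the matrix object, a clausemate of *one reviewer*.
Clause-internal QR can adjoin the lower DP above the subject, yielding the inverse reading.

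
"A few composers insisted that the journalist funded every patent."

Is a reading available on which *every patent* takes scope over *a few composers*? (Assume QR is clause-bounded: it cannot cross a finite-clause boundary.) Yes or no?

*every patent* occurs within the finite complement clause *that the journalist funded every patent*.
Finite CP is the ceiling for QR here, by assumption.
So *every patent* cannot raise to a position above *a few composers*.

No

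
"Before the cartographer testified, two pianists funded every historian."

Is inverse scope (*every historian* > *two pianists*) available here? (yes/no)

Although there is an adjunct clause, *every historian* is in the main clause, not inside the adjunct.
Since no island is crossed, the inverse ordering is licensed alongside surface scope.

Yes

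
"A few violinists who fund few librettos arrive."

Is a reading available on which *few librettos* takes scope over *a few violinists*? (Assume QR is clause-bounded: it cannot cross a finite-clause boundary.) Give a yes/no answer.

*few librettos* occurs within the relative clause *who fund few librettos*.
The relative clause forms an island for QR, so the quantifier is confined to the head noun's restrictor.
*few librettos* > *a few violinists* would require crossing that boundary, which is illicit.

No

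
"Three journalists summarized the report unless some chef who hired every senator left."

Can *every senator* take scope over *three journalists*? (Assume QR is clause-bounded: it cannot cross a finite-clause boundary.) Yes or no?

No

*every senator* occurs within the relative clause *who hired every senator*, which is itself inside the adjunct *unless some chef who hired every senator left*.
The quantifier would have to escape first the RC and then the adjunct — two independent island violations.
There is no licit LF on which *every senator* c-commands *three journalists*.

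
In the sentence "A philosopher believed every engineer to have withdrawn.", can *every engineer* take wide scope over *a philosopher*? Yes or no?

Yes

The ECM infinitive is scope-transparent — *every engineer* is free to raise above *a philosopher*.
With no island boundary between them, the object can take inverse scope over the subject via ordinary QR within the clause.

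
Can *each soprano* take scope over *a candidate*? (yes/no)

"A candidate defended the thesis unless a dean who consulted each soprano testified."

*each soprano* occurs within the relative clause *who consulted each soprano*, which is itself inside the adjunct *unless a dean who consulted each soprano testified*.
Two island boundaries intervene — the relative clause and the adjunct. Either alone would block QR.
So the wide-scope reading for *each soprano* is blocked.

No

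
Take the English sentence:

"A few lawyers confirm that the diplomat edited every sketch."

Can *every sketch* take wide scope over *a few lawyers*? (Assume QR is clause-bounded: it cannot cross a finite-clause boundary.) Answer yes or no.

*every sketch* is embedded in the finite complement clause *that the diplomat edited every sketch*.
With QR restricted to its own tensed clause, the embedded quantifier cannot reach a matrix scope position.
*every sketch* > *a few lawyers* would require crossing that boundary, which is illicit.

No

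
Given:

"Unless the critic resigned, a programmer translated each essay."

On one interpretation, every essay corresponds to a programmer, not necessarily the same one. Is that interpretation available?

Yes

The described interpretation is the *each essay* > *a programmer* scoping.
The adjunct clause does not contain *each essay*, which is the matrix object.
Nothing blocks QR of the lower DP to a position above the higher one, so inverse scope is available.
So *each essay* > *a programmer* is among the available readings.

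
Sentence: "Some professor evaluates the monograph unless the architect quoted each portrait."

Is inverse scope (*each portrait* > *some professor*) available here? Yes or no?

No

*each portrait* sits inside the adjunct clause *unless the architect quoted each portrait*.
Since the clause is an adjunct (not a complement), the Adjunct Condition blocks QR across its edge.
The inverse ordering *each portrait* > *some professor* is therefore underivable.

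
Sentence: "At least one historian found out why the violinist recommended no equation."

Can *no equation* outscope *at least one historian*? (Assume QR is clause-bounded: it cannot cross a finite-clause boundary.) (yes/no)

No

*no equation* occurs within the embedded question *why the violinist recommended no equation*.
QR across an interrogative CP boundary is ruled out as a wh-island violation.
So *no equation* cannot raise high enough to outscope *at least one historian*; only the surface ordering *at least one historian* > *no equation* is available.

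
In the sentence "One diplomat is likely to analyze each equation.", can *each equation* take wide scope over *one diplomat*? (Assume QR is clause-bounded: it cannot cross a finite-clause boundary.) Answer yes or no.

Yes

The matrix predicate is a raising verb, whose infinitival complement is not a scope island — *each equation* can QR into the matrix clause.
Clause-internal QR can adjoin the lower DP above the subject, yielding the inverse reading.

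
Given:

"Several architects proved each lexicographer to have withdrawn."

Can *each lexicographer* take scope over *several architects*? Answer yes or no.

*each lexicographer* is an ECM subject; ECM complements are not islands, and the embedded quantifier may take matrix scope.
Clause-internal QR can adjoin the lower DP above the subject, yielding the inverse reading.

Yes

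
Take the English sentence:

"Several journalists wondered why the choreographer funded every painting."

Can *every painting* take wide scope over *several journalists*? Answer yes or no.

No

The DP *every painting* is contained in the embedded question *why the choreographer funded every painting*.
An indirect question is a wh-island; the filled [Spec,CP] blocks QR across the CP edge.
There is no licit LF on which *every painting* c-commands *several journalists*.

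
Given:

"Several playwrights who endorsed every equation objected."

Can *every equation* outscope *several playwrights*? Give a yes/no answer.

No

*every equation* occurs within the relative clause *who endorsed every equation*.
The relative clause forms an island for QR, so the quantifier is confined to the head noun's restrictor.
*every equation* > *several playwrights* would require crossing that boundary, which is illicit.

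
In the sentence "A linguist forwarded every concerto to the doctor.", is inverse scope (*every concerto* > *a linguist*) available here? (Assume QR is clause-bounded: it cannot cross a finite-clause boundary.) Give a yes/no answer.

Yes

*every concerto* and *a linguist* are in the same minimal clause.
Clause-internal QR can adjoin the lower DP above the subject, yielding the inverse reading.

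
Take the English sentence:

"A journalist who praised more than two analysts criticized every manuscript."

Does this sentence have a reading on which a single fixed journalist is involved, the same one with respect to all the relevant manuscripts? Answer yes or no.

Yes

That reading corresponds to *a journalist* > *every manuscript*.
That is the surface-scope ordering, which is always one of the available readings — island constraints only ever restrict inverse scope.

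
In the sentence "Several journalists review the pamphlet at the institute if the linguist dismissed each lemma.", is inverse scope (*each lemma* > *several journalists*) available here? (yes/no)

No

*each lemma* is embedded in the adjunct clause *if the linguist dismissed each lemma*.
Adverbial clauses are not L-marked, so they are barriers for QR — the quantifier cannot escape the adjunct.
*each lemma* > *several journalists* would require crossing that boundary, which is illicit.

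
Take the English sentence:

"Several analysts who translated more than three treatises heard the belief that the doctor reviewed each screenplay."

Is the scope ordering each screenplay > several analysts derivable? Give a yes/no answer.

No

*each screenplay* occurs within the complex NP *the belief that the doctor reviewed each screenplay*.
Since the clause is the complement of a nominal head, the CNPC blocks scope extraction.
*each screenplay* is confined to the island and cannot take scope over *several analysts*.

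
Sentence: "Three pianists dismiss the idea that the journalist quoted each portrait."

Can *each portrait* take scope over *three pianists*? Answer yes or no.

No

Structurally, *each portrait* is inside the complex NP *the idea that the journalist quoted each portrait*.
The complex NP is opaque for QR — the quantifier is frozen inside the noun's complement.
So *each portrait* cannot raise high enough to outscope *three pianists*; only the surface ordering *three pianists* > *each portrait* is available.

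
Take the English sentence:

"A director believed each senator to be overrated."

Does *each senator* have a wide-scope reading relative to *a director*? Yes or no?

The ECM infinitive is scope-transparent — *each senator* is free to raise above *a director*.
Since no island is crossed, the inverse ordering is licensed alongside surface scope.

Yes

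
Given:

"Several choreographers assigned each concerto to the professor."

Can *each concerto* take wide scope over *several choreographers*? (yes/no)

Both DPs are arguments of the same predicate; there is no clause or island boundary between them.
Nothing blocks QR of the lower DP to a position above the higher one, so inverse scope is available.

Yes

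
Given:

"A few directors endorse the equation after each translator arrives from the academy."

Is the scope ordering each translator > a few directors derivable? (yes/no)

*each translator* occurs within the adjunct clause *after each translator arrives from the academy*.
Scope out of an adjunct clause is unavailable: QR respects the adjunct-island constraint.
Hence only narrow scope for *each translator* (under *a few directors*) survives.

No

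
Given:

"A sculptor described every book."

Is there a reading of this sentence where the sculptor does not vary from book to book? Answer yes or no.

Yes

The paraphrase describes the scope ordering *a sculptor* > *every book*.
That is the surface-scope ordering, which is always one of the available readings — island constraints only ever restrict inverse scope.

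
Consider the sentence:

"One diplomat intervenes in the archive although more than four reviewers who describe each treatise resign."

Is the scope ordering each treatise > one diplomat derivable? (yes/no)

No

The target quantifier *each treatise* is part of the relative clause *who describe each treatise*, which is itself inside the adjunct *although more than four reviewers who describe each treatise resign*.
Two island boundaries intervene — the relative clause and the adjunct. Either alone would block QR.
The inverse ordering *each treatise* > *one diplomat* is therefore underivable.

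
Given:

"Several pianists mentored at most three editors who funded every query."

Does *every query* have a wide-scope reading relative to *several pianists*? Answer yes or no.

No

*every query* occurs within the relative clause *who funded every query* modifying *at most three editors*.
The relative clause forms an island for QR, so the quantifier is confined to the head noun's restrictor.
The inverse ordering *every query* > *several pianists* is therefore underivable.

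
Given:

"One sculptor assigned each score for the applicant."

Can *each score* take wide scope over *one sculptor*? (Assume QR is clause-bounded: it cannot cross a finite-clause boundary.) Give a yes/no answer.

Yes

*each score* is the matrix object and *one sculptor* the matrix subject; the two are clausemates.
QR within a single clause is free, so the lower quantifier may take scope over the higher one.
So *each score* > *one sculptor* is among the available readings.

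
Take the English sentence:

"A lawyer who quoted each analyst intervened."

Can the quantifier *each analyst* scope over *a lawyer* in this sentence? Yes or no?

No

The DP *each analyst* is contained in the relative clause *who quoted each analyst*.
A relative clause is a scope island — quantifier raising cannot cross its boundary.
Hence only narrow scope for *each analyst* (under *a lawyer*) survives.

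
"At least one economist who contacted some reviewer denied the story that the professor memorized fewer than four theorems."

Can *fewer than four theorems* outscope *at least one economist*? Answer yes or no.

Structurally, *fewer than four theorems* is inside the complex NP *the story that the professor memorized fewer than four theorems*.
Since the clause is the complement of a nominal head, the CNPC blocks scope extraction.
*fewer than four theorems* is confined to the island and cannot take scope over *at least one economist*.

No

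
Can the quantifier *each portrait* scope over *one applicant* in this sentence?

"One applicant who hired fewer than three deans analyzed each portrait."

*each portrait* is a matrix argument; only *one applicant* is modified by the relative clause *who hired fewer than three deans*, so the RC island is irrelevant to the target quantifier.
Nothing blocks QR of the lower DP to a position above the higher one, so inverse scope is available.

Yes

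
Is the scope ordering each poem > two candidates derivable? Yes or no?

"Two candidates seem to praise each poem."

Infinitival complements of raising predicates do not block QR; *each poem* and *two candidates* are effectively clausemates.
Nothing blocks QR of the lower DP to a position above the higher one, so inverse scope is available.

Yes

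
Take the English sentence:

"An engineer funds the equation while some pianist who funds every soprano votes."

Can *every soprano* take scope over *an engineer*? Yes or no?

*every soprano* sits inside the relative clause *who funds every soprano*, which is itself inside the adjunct *while some pianist who funds every soprano votes*.
Nested islands: the RC island is itself inside an adjunct island, so wide scope is doubly excluded.
So *every soprano* cannot raise high enough to outscope *an engineer*; only the surface ordering *an engineer* > *every soprano* is available.
(Only the surface reading survives: one fixed engineer with respect to all the relevant sopranos.)

No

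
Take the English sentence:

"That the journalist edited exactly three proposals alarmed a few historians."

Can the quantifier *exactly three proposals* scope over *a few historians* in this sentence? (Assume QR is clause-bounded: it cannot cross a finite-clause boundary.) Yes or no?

No

*exactly three proposals* occurs within the sentential subject *that the journalist edited exactly three proposals*.
Clausal subjects are scope islands; QR from inside the subject into the matrix is barred.
The ordering *exactly three proposals* > *a few historians* is therefore underivable.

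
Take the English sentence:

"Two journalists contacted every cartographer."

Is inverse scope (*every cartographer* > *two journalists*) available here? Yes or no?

*every cartographer* and *two journalists* are in the same minimal clause.
Clause-internal QR can adjoin the lower DP above the subject, yielding the inverse reading.

Yes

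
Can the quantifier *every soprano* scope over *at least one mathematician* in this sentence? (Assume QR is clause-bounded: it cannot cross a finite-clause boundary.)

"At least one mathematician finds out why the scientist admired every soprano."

No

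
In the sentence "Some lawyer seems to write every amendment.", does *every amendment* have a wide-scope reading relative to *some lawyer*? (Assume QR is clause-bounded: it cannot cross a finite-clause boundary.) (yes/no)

*every amendment* is inside a raising infinitive, which is transparent to QR (no CP barrier), so it behaves as a matrix argument.
Clause-internal QR can adjoin the lower DP above the subject, yielding the inverse reading.

Yes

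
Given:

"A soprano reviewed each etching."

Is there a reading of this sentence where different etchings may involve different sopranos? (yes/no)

That reading corresponds to *each etching* > *a soprano*.
*a soprano* and *each etching* are co-arguments of the matrix verb, with nothing but a clause-internal boundary between them.
QR within a single clause is free, so the lower quantifier may take scope over the higher one.

Yes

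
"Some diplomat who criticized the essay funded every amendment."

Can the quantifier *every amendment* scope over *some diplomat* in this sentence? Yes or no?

Yes

*every amendment* is a matrix argument; only *some diplomat* is modified by the relative clause *who criticized the essay*, so the RC island is irrelevant to the target quantifier.
No island intervenes, so both surface and inverse scope are derivable.
So *every amendment* > *some diplomat* is among the available readings.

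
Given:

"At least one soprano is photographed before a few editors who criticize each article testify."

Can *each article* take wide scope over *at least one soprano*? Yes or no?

No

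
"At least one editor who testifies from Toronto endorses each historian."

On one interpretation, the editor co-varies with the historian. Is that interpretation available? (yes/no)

Yes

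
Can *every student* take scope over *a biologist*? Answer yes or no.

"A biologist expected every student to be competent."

*every student* is the subject of an ECM infinitive — the infinitival complement of an ECM verb is not a scope island, so *every student* can raise into the matrix clause.
No island intervenes, so both surface and inverse scope are derivable.

Yes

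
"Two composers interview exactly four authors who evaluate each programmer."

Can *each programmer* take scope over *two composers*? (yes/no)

No

*each programmer* occurs within the relative clause *who evaluate each programmer* modifying *exactly four authors*.
QR out of a relative clause is ruled out by the relative-clause island constraint.
*each programmer* is confined to the island and cannot take scope over *two composers*.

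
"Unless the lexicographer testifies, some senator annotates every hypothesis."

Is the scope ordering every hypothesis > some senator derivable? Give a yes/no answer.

The adjunct clause does not contain *every hypothesis*, which is the matrix object.
Since no island is crossed, the inverse ordering is licensed alongside surface scope.
Both orderings are possible: *some senator* > *every hypothesis* and *every hypothesis* > *some senator*.

Yes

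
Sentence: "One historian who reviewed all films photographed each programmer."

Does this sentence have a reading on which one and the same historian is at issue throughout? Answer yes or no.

Yes

The described interpretation is the *one historian* > *each programmer* scoping.
Surface scope (*one historian* > *each programmer*) is always derivable; islands only block QR, not in-situ interpretation.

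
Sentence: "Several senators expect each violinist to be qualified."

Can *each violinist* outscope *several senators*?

Yes

This is an ECM construction: *each violinist* is the infinitival subject, Case-marked by the matrix verb, and the infinitive is transparent for QR.
With no island boundary between them, the object can take inverse scope over the subject via ordinary QR within the clause.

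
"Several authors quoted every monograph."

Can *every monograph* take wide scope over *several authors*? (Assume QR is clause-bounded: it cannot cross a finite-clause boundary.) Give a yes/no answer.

*every monograph* is the matrix object and *several authors* the matrix subject; the two are clausemates.
Since no island is crossed, the inverse ordering is licensed alongside surface scope.

Yes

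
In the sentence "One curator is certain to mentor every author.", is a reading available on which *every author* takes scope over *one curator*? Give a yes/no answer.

Yes

Infinitival complements of raising predicates do not block QR; *every author* and *one curator* are effectively clausemates.
Nothing blocks QR of the lower DP to a position above the higher one, so inverse scope is available.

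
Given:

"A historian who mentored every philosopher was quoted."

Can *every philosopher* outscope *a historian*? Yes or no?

No

Structurally, *every philosopher* is inside the relative clause *who mentored every philosopher*.
The relative clause forms an island for QR, so the quantifier is confined to the head noun's restrictor.
*every philosopher* is confined to the island and cannot take scope over *a historian*.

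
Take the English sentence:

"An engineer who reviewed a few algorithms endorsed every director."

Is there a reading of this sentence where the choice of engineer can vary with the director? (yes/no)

This is the *every director* > *an engineer* reading.
The relative clause *who reviewed a few algorithms* modifies *an engineer*, but *every director* is not inside that relative clause — it is an argument of the matrix verb.
Ordinary QR to a clause-peripheral position gives the wide-scope LF for the lower DP.

Yes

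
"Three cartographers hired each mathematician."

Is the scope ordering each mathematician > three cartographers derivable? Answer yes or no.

Yes

*each mathematician* is the matrix object and *three cartographers* the matrix subject; the two are clausemates.
With no island boundary between them, the object can take inverse scope over the subject via ordinary QR within the clause.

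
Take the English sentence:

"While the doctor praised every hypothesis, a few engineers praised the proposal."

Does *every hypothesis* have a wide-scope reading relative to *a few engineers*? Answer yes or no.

No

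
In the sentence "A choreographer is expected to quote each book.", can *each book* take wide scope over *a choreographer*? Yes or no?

*each book* is inside a raising infinitive, which is transparent to QR (no CP barrier), so it behaves as a matrix argument.
No island intervenes, so both surface and inverse scope are derivable.

Yes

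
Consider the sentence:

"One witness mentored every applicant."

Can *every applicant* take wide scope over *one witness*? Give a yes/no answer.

Yes

*every applicant* is the matrix object and *one witness* the matrix subject; the two are clausemates.
No island intervenes, so both surface and inverse scope are derivable.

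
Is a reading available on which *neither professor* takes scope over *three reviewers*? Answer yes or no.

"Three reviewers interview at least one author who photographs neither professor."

No

The target quantifier *neither professor* is part of the relative clause *who photographs neither professor* modifying *at least one author*.
Relative clauses block scope extraction: QR cannot target a position outside the modified NP.
*neither professor* > *three reviewers* would require crossing that boundary, which is illicit.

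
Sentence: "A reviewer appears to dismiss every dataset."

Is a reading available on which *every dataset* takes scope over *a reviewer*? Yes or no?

Yes

The matrix predicate is a raising verb, whose infinitival complement is not a scope island — *every dataset* can QR into the matrix clause.
With no island boundary between them, the object can take inverse scope over the subject via ordinary QR within the clause.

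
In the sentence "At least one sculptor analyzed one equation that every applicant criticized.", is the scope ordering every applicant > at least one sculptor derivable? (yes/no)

No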